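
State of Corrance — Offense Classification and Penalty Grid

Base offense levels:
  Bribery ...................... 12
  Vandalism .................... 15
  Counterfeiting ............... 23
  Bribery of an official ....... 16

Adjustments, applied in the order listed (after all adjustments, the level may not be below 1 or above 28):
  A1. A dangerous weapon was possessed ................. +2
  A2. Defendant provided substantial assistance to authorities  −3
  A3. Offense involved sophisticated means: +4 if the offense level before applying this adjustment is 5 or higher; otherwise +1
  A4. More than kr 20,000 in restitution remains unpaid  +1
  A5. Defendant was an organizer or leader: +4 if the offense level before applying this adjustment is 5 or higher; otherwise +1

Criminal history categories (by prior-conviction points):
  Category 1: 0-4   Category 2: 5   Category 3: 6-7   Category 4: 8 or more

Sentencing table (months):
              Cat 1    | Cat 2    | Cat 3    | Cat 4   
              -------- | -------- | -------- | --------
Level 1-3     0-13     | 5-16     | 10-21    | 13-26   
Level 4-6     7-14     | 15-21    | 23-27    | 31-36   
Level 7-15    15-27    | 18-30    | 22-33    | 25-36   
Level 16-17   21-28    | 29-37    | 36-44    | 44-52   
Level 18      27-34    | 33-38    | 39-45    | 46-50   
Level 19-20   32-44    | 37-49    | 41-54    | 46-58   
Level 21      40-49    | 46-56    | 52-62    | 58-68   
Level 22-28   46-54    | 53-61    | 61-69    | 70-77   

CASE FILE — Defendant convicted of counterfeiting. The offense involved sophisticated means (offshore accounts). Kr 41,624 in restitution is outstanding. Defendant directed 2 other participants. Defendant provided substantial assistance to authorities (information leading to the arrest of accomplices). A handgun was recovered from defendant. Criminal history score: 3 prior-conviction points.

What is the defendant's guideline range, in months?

Base offense level for counterfeiting: 23.
A1 applies: 23 + 2 = 25.
A2 applies: 25 − 3 = 22.
A3 applies (level before this adjustment is 22 ≥ 5, so +4): 22 + 4 = 26.
A4 applies: 26 + 1 = 27.
A5 applies (level before this adjustment is 27 ≥ 5, so +4): 27 + 4 = 31.
Level 31 exceeds the maximum of 28; capped at 28.
Final offense level: 28.
Criminal history: 3 prior points → Category 1 (0-4).
Level 28 falls in the 22-28 band.
Grid: Level 22-28 × Category 1 = 46-54 months.

46-54 months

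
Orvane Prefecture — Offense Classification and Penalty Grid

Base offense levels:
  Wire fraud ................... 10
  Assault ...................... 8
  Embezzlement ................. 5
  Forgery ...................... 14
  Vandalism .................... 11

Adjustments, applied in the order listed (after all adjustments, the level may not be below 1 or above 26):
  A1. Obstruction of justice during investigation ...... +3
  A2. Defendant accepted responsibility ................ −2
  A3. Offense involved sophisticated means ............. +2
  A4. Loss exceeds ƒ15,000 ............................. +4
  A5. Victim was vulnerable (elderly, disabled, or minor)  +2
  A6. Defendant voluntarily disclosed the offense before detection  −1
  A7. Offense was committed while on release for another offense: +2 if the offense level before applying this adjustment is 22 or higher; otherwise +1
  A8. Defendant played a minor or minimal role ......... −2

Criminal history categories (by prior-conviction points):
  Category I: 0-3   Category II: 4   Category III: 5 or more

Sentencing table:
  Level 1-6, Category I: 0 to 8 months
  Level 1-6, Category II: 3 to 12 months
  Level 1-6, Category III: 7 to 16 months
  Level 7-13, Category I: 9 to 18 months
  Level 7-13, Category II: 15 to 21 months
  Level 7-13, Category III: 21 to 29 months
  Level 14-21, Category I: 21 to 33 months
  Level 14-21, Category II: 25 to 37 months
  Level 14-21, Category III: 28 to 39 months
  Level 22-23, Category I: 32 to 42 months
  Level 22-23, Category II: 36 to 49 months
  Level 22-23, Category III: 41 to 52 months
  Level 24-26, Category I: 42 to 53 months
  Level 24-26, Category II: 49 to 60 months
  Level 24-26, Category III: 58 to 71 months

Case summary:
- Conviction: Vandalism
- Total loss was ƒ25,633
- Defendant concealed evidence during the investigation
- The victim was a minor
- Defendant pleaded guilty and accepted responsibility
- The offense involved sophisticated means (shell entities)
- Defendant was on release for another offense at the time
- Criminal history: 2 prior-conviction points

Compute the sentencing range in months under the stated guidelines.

21-33 months

Base offense level for vandalism: 11.
A1 applies: 11 + 3 = 14.
A2 applies: 14 − 2 = 12.
A3 applies: 12 + 2 = 14.
A4 applies: 14 + 4 = 18.
A5 applies: 18 + 2 = 20.
A7 applies (level before this adjustment is 20 < 22, so +1): 20 + 1 = 21.
A8 does not apply.
Final offense level: 21.
Criminal history: 2 prior points → Category I (0-3).
Level 21 falls in the 14-21 band.
Grid: Level 14-21 × Category I = 21-33 months.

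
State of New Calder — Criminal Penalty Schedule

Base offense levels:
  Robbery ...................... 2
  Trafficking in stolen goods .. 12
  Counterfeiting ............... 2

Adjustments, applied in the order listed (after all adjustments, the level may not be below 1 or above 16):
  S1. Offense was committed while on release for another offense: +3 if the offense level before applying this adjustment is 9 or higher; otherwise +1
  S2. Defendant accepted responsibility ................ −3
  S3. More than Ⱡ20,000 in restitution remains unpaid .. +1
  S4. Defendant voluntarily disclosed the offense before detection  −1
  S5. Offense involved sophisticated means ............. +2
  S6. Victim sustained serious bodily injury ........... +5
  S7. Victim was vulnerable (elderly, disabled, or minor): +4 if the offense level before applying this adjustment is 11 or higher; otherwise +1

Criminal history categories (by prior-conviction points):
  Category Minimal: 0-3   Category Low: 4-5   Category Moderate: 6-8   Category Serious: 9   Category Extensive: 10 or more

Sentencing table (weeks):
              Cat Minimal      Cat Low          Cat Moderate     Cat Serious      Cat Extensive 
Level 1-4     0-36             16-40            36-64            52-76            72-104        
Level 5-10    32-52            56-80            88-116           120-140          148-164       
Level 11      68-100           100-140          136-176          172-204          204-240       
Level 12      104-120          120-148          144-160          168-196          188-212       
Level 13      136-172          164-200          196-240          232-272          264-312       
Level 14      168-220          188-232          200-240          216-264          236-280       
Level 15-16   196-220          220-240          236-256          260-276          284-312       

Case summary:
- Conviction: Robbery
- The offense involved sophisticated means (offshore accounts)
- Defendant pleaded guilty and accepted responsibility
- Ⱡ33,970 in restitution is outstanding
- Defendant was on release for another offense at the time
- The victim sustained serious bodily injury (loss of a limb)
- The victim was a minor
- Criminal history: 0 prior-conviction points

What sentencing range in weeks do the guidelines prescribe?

Base offense level for robbery: 2.
S1 applies (level before this adjustment is 2 < 9, so +1): 2 + 1 = 3.
S2 applies: 3 − 3 = 0.
S3 applies: 0 + 1 = 1.
S5 applies: 1 + 2 = 3.
S6 applies: 3 + 5 = 8.
S7 applies (level before this adjustment is 8 < 11, so +1): 8 + 1 = 9.
Final offense level: 9.
Criminal history: 0 prior points → Category Minimal (0-3).
Level 9 falls in the 5-10 band.
Grid: Level 5-10 × Category Minimal = 32-52 weeks.

32-52 weeks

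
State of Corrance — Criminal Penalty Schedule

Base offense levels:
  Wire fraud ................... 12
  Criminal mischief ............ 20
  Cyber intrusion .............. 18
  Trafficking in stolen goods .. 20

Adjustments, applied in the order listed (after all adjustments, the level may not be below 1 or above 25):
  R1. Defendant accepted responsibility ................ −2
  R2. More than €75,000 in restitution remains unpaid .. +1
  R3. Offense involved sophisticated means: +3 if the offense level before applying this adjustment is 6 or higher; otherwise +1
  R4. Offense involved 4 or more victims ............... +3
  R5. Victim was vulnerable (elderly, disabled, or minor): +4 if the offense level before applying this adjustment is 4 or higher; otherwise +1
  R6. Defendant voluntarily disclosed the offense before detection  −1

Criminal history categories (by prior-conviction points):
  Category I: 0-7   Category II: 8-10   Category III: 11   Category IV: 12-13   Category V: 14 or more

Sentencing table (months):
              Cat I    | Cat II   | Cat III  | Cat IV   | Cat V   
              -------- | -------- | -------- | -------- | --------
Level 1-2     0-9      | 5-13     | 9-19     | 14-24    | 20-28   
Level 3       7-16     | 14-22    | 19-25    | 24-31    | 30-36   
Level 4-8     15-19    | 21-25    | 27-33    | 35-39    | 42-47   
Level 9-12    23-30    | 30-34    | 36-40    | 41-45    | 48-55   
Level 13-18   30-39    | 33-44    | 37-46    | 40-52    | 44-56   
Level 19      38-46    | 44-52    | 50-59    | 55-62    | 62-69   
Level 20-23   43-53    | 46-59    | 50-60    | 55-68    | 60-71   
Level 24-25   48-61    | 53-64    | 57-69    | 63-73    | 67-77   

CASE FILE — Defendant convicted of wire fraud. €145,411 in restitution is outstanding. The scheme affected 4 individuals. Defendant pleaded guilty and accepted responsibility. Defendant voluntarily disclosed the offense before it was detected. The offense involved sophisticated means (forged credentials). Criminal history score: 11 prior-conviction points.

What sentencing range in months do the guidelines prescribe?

37-46 months

Base offense level for wire fraud: 12.
R1 applies: 12 − 2 = 10.
R2 applies: 10 + 1 = 11.
R3 applies (level before this adjustment is 11 ≥ 6, so +3): 11 + 3 = 14.
R4 applies: 14 + 3 = 17.
R6 applies: 17 − 1 = 16.
Final offense level: 16.
Criminal history: 11 prior points → Category III (11).
Level 16 falls in the 13-18 band.
Grid: Level 13-18 × Category III = 37-46 months.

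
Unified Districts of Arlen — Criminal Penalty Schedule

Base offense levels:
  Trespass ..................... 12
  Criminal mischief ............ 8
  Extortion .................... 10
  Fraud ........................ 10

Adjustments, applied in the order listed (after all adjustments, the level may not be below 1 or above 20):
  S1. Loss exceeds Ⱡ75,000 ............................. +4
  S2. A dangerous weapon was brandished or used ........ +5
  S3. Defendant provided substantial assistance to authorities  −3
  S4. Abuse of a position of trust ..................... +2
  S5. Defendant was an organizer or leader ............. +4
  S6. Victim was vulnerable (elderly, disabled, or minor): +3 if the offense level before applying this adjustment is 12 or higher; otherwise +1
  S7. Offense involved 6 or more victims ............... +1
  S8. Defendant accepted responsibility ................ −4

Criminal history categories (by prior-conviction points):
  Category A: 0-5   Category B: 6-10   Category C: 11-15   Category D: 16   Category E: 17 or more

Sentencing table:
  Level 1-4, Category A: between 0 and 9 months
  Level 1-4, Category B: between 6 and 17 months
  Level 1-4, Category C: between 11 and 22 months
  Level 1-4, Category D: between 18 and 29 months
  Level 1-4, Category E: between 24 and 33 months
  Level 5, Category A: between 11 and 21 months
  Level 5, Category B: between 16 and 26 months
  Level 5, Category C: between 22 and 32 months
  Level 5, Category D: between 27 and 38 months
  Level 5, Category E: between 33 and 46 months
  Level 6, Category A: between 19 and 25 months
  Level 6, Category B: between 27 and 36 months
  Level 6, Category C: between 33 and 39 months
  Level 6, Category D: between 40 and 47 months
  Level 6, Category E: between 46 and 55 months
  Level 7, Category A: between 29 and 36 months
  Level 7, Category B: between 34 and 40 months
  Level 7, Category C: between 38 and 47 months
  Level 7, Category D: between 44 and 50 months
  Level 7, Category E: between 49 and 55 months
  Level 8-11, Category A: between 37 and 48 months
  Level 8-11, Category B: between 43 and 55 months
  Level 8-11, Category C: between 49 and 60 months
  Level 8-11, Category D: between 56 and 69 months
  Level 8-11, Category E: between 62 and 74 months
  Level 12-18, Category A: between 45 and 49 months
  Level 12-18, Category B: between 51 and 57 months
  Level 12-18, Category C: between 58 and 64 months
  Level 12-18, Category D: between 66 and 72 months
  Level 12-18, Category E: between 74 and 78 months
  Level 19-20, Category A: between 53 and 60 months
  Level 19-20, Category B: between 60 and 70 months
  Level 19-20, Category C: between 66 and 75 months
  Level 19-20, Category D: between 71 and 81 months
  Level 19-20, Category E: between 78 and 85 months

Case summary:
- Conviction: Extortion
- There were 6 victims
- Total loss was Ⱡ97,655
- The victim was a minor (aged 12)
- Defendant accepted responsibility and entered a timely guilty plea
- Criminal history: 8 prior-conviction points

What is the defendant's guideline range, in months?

51-57 months

Base offense level for extortion: 10.
S1 applies: 10 + 4 = 14.
S2 does not apply.
S5 does not apply.
S6 applies (level before this adjustment is 14 ≥ 12, so +3): 14 + 3 = 17.
S7 applies: 17 + 1 = 18.
S8 applies: 18 − 4 = 14.
Final offense level: 14.
Criminal history: 8 prior points → Category B (6-10).
Level 14 falls in the 12-18 band.
Grid: Level 12-18 × Category B = 51-57 months.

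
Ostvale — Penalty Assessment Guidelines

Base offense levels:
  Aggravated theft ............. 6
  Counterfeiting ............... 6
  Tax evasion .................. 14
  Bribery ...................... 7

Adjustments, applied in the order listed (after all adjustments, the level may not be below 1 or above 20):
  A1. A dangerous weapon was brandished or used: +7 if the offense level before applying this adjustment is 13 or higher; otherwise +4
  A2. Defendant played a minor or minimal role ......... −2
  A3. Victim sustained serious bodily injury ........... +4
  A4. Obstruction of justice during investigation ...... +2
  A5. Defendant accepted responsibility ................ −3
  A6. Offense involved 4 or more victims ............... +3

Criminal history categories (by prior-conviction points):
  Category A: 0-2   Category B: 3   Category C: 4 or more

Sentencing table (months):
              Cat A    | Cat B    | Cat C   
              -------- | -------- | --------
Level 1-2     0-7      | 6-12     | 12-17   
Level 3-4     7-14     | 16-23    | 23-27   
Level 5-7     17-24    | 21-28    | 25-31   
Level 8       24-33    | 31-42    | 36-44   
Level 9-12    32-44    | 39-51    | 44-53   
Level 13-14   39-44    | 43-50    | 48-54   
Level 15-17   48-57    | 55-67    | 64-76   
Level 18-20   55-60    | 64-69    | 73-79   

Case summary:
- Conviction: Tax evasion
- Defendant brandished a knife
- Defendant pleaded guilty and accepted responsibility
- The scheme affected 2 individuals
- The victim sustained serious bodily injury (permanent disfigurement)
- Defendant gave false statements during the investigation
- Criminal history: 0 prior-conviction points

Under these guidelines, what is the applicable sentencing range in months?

55-60 months

Base offense level for tax evasion: 14.
A1 applies (level before this adjustment is 14 ≥ 13, so +7): 14 + 7 = 21.
A3 applies: 21 + 4 = 25.
A4 applies: 25 + 2 = 27.
A5 applies: 27 − 3 = 24.
A6 does not apply.
Level 24 exceeds the maximum of 20; capped at 20.
Final offense level: 20.
Criminal history: 0 prior points → Category A (0-2).
Level 20 falls in the 18-20 band.
Grid: Level 18-20 × Category A = 55-60 months.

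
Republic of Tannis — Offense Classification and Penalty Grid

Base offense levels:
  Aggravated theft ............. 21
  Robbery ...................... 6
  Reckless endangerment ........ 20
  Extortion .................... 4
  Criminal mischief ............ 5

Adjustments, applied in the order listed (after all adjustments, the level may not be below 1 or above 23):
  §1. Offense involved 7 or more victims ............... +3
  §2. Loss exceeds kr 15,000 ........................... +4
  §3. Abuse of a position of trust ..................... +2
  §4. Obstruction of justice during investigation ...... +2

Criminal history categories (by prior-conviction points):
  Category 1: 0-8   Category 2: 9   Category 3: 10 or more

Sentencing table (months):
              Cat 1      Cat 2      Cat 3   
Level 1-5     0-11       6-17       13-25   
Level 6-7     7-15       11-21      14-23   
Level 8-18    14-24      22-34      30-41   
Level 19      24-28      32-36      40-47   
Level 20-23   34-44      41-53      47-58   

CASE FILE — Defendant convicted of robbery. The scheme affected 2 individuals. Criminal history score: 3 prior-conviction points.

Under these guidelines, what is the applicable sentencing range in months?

7-15 months

Base offense level for robbery: 6.
Final offense level: 6.
Criminal history: 3 prior points → Category 1 (0-8).
Level 6 falls in the 6-7 band.
Grid: Level 6-7 × Category 1 = 7-15 months.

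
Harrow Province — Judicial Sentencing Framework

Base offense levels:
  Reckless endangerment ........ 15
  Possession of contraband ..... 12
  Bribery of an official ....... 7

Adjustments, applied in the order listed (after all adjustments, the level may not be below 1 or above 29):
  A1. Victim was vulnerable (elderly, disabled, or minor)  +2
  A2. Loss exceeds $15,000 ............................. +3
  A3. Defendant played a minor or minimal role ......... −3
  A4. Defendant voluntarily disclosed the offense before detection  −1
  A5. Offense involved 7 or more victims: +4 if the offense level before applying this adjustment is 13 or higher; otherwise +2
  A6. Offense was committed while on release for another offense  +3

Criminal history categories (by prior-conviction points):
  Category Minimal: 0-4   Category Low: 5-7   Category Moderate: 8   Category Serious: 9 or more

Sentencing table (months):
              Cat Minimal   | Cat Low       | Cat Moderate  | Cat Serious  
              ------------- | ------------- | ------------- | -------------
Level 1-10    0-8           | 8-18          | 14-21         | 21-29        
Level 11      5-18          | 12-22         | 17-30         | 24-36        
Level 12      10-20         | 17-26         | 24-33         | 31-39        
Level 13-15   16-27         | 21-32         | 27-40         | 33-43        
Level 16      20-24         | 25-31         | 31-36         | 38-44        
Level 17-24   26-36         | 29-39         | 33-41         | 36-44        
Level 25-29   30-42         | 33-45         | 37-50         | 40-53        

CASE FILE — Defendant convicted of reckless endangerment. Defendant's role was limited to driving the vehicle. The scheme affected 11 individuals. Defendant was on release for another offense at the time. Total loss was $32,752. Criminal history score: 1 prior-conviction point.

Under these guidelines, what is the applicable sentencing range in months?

Base offense level for reckless endangerment: 15.
A2 applies: 15 + 3 = 18.
A3 applies: 18 − 3 = 15.
A4 does not apply.
A5 applies (level before this adjustment is 15 ≥ 13, so +4): 15 + 4 = 19.
A6 applies: 19 + 3 = 22.
Final offense level: 22.
Criminal history: 1 prior point → Category Minimal (0-4).
Level 22 falls in the 17-24 band.
Grid: Level 17-24 × Category Minimal = 26-36 months.

26-36 months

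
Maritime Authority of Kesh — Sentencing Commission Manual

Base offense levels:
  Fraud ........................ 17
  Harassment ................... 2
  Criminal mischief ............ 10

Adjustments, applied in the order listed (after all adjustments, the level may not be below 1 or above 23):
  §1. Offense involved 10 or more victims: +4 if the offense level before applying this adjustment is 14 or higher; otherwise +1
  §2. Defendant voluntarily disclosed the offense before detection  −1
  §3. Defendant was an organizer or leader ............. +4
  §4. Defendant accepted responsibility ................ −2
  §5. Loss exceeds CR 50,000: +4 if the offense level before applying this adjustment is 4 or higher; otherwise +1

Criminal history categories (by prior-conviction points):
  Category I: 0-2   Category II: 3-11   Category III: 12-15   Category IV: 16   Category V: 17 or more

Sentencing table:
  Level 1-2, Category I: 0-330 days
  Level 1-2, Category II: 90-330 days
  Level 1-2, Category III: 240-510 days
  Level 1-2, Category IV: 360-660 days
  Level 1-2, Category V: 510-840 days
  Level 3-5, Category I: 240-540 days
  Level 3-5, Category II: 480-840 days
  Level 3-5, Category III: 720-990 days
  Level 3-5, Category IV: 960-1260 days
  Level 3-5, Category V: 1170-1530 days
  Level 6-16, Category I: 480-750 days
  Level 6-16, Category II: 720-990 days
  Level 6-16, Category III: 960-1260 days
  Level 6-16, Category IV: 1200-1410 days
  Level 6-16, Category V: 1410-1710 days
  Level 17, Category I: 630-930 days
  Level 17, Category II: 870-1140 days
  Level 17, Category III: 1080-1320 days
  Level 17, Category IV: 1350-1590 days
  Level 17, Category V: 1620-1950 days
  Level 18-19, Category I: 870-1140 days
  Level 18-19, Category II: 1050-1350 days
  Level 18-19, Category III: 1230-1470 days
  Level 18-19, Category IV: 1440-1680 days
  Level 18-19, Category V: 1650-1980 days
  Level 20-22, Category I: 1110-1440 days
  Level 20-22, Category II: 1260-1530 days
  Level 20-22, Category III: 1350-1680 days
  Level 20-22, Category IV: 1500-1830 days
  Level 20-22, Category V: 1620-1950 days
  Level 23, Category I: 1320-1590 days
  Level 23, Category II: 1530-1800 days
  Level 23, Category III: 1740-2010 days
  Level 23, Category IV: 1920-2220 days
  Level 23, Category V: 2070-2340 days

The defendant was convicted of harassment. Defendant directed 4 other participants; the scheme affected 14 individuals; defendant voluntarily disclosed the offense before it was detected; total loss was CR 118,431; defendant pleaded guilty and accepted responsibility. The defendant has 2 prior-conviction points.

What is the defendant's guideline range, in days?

Base offense level for harassment: 2.
§1 applies (level before this adjustment is 2 < 14, so +1): 2 + 1 = 3.
§2 applies: 3 − 1 = 2.
§3 applies: 2 + 4 = 6.
§4 applies: 6 − 2 = 4.
§5 applies (level before this adjustment is 4 ≥ 4, so +4): 4 + 4 = 8.
Final offense level: 8.
Criminal history: 2 prior points → Category I (0-2).
Level 8 falls in the 6-16 band.
Grid: Level 6-16 × Category I = 480-750 days.

480-750 days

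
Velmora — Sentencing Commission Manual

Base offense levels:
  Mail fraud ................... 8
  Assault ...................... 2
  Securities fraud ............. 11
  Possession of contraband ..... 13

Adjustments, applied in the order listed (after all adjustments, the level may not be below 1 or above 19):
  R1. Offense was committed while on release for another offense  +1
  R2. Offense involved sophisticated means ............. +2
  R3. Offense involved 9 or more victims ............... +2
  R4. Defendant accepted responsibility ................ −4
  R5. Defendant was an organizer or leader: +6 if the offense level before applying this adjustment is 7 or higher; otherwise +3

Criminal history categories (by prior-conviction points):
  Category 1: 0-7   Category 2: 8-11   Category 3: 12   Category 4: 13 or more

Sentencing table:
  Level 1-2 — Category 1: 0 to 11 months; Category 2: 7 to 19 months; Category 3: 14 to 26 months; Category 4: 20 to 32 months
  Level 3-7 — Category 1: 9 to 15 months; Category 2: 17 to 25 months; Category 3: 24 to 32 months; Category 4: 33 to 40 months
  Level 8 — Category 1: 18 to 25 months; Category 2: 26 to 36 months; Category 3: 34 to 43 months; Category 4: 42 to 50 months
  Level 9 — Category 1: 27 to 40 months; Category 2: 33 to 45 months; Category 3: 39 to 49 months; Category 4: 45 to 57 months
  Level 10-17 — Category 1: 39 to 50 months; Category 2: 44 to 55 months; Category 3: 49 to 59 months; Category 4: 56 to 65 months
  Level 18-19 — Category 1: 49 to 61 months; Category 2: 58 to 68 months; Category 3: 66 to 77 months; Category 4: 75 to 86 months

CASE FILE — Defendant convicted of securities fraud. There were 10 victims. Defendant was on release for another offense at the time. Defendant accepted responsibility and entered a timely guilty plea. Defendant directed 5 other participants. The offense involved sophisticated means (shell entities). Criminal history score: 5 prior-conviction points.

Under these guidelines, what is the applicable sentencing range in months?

Base offense level for securities fraud: 11.
R1 applies: 11 + 1 = 12.
R2 applies: 12 + 2 = 14.
R3 applies: 14 + 2 = 16.
R4 applies: 16 − 4 = 12.
R5 applies (level before this adjustment is 12 ≥ 7, so +6): 12 + 6 = 18.
Final offense level: 18.
Criminal history: 5 prior points → Category 1 (0-7).
Level 18 falls in the 18-19 band.
Grid: Level 18-19 × Category 1 = 49-61 months.

49-61 months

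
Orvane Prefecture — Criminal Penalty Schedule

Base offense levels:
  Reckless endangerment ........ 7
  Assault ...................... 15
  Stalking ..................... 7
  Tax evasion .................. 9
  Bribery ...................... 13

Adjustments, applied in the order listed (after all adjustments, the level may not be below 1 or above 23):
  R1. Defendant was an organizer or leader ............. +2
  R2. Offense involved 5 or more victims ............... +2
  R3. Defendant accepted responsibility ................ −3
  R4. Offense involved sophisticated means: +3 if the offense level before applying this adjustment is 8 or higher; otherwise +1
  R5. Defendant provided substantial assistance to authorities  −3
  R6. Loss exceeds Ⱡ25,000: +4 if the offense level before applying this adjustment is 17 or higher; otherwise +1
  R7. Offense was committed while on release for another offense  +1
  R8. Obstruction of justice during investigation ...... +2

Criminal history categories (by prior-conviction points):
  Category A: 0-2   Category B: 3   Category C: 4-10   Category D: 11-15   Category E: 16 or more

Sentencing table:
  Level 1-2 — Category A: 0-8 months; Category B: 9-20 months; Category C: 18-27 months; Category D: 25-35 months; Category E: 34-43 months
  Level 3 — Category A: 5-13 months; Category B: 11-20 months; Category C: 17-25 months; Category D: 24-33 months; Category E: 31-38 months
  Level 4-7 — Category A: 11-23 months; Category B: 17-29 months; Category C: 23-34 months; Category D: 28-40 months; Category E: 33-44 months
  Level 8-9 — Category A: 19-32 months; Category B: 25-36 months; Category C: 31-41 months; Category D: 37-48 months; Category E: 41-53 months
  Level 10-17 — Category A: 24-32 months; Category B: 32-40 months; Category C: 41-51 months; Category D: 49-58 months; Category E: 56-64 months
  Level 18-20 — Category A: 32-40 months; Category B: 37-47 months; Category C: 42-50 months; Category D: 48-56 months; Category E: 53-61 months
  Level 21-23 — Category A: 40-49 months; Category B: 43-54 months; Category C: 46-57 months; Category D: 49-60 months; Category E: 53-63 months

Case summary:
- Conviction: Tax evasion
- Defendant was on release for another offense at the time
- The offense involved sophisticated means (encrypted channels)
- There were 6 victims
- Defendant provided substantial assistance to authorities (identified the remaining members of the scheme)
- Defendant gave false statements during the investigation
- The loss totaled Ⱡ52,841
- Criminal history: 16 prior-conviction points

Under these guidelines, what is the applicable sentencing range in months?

Base offense level for tax evasion: 9.
R2 applies: 9 + 2 = 11.
R3 does not apply.
R4 applies (level before this adjustment is 11 ≥ 8, so +3): 11 + 3 = 14.
R5 applies: 14 − 3 = 11.
R6 applies (level before this adjustment is 11 < 17, so +1): 11 + 1 = 12.
R7 applies: 12 + 1 = 13.
R8 applies: 13 + 2 = 15.
Final offense level: 15.
Criminal history: 16 prior points → Category E (16+).
Level 15 falls in the 10-17 band.
Grid: Level 10-17 × Category E = 56-64 months.

56-64 months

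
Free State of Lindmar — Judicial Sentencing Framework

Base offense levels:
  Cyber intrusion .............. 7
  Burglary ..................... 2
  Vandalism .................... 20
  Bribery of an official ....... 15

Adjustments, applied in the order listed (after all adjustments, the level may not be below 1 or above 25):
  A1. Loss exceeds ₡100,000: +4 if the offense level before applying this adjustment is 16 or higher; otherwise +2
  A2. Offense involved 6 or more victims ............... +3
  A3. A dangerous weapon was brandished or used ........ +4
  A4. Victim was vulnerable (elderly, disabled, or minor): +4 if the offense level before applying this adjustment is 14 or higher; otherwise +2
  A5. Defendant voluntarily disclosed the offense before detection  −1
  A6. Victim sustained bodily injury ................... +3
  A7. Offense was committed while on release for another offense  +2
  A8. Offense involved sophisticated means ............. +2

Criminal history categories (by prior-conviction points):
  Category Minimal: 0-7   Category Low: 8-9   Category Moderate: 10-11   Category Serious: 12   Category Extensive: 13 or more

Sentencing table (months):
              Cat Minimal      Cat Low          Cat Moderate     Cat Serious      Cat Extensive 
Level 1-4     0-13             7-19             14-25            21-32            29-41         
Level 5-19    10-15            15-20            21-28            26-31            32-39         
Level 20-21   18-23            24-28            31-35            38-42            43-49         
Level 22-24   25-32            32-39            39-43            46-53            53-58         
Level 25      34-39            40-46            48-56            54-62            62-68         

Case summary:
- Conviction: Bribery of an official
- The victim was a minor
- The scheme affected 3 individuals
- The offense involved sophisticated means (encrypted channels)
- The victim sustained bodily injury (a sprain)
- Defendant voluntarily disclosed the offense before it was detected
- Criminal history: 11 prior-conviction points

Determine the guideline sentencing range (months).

Base offense level for bribery of an official: 15.
A4 applies (level before this adjustment is 15 ≥ 14, so +4): 15 + 4 = 19.
A5 applies: 19 − 1 = 18.
A6 applies: 18 + 3 = 21.
A8 applies: 21 + 2 = 23.
Final offense level: 23.
Criminal history: 11 prior points → Category Moderate (10-11).
Level 23 falls in the 22-24 band.
Grid: Level 22-24 × Category Moderate = 39-43 months.

39-43 months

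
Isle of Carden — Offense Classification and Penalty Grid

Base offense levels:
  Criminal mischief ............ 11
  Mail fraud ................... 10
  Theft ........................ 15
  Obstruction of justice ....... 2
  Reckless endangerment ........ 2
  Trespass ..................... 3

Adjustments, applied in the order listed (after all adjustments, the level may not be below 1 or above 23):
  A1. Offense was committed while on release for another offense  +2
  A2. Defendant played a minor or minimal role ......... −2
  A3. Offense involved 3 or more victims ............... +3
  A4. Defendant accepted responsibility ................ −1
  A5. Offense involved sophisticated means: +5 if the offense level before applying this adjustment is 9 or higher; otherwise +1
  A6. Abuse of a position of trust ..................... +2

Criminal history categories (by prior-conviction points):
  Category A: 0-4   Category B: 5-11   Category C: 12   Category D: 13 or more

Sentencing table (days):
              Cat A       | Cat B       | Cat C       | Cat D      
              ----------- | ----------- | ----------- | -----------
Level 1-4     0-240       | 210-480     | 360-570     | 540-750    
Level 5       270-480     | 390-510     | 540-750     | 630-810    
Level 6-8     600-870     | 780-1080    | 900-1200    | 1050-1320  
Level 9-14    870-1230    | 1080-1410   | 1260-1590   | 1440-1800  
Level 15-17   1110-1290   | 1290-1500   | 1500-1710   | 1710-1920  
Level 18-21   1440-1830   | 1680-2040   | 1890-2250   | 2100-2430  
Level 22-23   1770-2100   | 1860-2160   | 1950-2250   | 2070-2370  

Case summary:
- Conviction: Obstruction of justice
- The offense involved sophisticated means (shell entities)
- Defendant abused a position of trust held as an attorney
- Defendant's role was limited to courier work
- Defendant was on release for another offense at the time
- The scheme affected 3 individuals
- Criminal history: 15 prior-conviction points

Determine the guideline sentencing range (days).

Base offense level for obstruction of justice: 2.
A1 applies: 2 + 2 = 4.
A2 applies: 4 − 2 = 2.
A3 applies: 2 + 3 = 5.
A4 does not apply.
A5 applies (level before this adjustment is 5 < 9, so +1): 5 + 1 = 6.
A6 applies: 6 + 2 = 8.
Final offense level: 8.
Criminal history: 15 prior points → Category D (13+).
Level 8 falls in the 6-8 band.
Grid: Level 6-8 × Category D = 1050-1320 days.

1050-1320 days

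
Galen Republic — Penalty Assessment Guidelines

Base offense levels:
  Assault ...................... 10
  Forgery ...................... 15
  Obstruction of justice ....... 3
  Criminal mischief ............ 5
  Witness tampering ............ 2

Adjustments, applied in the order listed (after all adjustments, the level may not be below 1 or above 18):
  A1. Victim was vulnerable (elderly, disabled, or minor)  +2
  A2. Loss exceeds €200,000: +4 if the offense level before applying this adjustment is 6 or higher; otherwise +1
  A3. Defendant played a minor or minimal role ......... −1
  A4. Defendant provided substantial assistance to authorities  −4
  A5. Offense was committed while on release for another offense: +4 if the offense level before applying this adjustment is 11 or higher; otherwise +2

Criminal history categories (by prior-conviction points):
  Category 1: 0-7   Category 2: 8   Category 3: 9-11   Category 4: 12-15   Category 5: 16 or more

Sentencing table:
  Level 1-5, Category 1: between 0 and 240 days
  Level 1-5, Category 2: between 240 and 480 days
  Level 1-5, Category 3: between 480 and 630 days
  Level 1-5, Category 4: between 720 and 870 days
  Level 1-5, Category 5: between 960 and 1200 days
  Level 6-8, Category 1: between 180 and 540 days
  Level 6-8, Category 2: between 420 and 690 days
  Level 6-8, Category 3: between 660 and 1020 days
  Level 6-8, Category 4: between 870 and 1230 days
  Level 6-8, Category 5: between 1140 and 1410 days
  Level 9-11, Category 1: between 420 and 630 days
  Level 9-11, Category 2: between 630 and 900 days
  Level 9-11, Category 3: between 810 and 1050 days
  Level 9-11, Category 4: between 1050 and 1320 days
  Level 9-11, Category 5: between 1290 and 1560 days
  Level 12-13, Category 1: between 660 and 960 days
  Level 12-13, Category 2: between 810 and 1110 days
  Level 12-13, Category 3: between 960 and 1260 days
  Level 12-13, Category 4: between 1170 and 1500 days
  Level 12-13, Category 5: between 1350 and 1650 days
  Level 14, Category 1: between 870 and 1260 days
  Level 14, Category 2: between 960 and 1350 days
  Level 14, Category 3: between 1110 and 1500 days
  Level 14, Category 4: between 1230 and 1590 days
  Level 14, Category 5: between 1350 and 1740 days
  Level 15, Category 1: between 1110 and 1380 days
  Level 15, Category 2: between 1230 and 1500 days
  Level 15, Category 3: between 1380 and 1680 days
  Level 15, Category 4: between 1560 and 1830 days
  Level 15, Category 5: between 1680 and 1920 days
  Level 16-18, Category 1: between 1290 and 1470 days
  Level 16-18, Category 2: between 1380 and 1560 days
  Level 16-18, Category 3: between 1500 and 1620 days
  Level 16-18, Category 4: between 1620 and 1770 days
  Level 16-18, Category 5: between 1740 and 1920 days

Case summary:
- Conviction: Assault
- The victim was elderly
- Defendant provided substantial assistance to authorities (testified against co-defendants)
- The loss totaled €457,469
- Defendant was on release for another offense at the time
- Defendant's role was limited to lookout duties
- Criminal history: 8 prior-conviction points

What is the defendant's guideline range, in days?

1230-1500 days

Base offense level for assault: 10.
A1 applies: 10 + 2 = 12.
A2 applies (level before this adjustment is 12 ≥ 6, so +4): 12 + 4 = 16.
A3 applies: 16 − 1 = 15.
A4 applies: 15 − 4 = 11.
A5 applies (level before this adjustment is 11 ≥ 11, so +4): 11 + 4 = 15.
Final offense level: 15.
Criminal history: 8 prior points → Category 2 (8).
Level 15 falls in the 15 band.
Grid: Level 15 × Category 2 = 1230-1500 days.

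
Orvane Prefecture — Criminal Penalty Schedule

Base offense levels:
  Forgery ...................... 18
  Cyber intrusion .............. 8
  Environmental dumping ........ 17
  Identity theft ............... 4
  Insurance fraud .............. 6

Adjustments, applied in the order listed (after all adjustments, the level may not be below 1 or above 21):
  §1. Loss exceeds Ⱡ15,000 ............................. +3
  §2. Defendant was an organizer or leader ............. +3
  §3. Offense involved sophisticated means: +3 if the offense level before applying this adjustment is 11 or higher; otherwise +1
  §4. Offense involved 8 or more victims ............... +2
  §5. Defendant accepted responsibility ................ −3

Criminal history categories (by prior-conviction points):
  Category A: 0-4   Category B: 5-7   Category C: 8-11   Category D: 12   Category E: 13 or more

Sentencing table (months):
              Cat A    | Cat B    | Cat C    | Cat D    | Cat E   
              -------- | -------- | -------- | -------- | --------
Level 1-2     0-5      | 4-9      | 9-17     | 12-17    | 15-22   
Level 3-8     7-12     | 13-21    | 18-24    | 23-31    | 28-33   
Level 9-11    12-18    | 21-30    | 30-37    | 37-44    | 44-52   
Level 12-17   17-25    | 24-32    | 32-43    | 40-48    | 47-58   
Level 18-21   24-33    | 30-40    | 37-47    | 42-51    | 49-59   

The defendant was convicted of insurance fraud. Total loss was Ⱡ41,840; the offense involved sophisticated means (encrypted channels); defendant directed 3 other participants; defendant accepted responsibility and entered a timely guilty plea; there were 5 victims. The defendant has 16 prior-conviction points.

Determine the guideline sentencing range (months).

Base offense level for insurance fraud: 6.
§1 applies: 6 + 3 = 9.
§2 applies: 9 + 3 = 12.
§3 applies (level before this adjustment is 12 ≥ 11, so +3): 12 + 3 = 15.
§4 does not apply.
§5 applies: 15 − 3 = 12.
Final offense level: 12.
Criminal history: 16 prior points → Category E (13+).
Level 12 falls in the 12-17 band.
Grid: Level 12-17 × Category E = 47-58 months.

47-58 months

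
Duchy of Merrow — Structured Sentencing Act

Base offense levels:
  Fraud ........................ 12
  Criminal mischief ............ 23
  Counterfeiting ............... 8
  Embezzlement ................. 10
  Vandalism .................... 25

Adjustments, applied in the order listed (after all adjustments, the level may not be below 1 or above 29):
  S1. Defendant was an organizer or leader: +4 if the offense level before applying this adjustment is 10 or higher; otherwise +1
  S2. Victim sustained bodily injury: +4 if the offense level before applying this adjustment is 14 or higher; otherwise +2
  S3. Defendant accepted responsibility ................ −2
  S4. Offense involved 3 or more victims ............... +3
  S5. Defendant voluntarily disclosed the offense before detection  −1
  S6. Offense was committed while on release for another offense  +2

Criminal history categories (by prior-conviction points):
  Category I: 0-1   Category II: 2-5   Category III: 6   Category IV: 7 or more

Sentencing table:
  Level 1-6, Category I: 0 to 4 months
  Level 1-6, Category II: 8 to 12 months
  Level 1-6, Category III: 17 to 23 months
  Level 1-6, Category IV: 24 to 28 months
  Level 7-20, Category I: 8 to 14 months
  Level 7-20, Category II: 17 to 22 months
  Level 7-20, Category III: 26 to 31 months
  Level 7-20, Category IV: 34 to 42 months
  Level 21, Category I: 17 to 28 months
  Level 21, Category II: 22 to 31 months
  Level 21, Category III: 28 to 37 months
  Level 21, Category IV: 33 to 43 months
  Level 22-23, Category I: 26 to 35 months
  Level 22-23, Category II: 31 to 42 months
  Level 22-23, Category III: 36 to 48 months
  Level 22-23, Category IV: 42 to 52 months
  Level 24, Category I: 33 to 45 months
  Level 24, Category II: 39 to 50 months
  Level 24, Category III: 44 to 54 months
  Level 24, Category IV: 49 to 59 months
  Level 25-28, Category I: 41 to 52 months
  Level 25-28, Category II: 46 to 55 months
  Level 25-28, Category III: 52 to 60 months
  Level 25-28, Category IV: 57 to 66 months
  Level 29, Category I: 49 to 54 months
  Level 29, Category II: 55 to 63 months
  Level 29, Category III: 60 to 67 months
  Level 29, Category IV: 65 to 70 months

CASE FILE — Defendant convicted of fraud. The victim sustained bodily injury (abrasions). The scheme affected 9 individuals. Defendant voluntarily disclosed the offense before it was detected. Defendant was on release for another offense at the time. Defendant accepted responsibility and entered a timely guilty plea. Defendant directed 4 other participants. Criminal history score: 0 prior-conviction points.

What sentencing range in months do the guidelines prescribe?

Base offense level for fraud: 12.
S1 applies (level before this adjustment is 12 ≥ 10, so +4): 12 + 4 = 16.
S2 applies (level before this adjustment is 16 ≥ 14, so +4): 16 + 4 = 20.
S3 applies: 20 − 2 = 18.
S4 applies: 18 + 3 = 21.
S5 applies: 21 − 1 = 20.
S6 applies: 20 + 2 = 22.
Final offense level: 22.
Criminal history: 0 prior points → Category I (0-1).
Level 22 falls in the 22-23 band.
Grid: Level 22-23 × Category I = 26-35 months.

26-35 months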